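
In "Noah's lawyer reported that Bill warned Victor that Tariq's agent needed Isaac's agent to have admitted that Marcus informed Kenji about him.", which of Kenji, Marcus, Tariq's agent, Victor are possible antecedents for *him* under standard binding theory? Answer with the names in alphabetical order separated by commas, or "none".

Tariq's agent, Victor

*him* is a pronoun; Principle B requires it to be free in its binding domain — the clause headed by 'informed'.
— Kenji: object of the clause headed by 'informed'; c-commands the pronoun within its binding domain — blocked (Principle B).
— Marcus: subject of the clause headed by 'informed'; c-commands the pronoun within its binding domain — blocked (Principle B).
— Tariq's agent: subject of the clause headed by 'needed'; c-commands the pronoun but lies outside its binding domain — allowed.
— Victor: object of the clause headed by 'warned'; c-commands the pronoun but lies outside its binding domain — allowed.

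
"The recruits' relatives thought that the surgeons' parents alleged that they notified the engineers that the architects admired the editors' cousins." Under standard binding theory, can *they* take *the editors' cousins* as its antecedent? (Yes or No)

*they* is a pronoun; Principle B requires it to be free in its binding domain — the clause headed by 'notified'.
— the editors' cousins: object of the clause headed by 'admired'; is c-commanded by the pronoun; coreference would bind this R-expression — blocked (Principle C).

No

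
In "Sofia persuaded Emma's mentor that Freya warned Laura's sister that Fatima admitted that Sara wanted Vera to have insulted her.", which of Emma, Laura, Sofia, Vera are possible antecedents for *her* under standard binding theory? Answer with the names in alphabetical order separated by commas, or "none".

*her* is a pronoun; Principle B requires it to be free in its binding domain — the clause headed by 'insulted'.
— Emma: possessor inside the object DP of the matrix clause; does not c-command the pronoun — Principle B does not apply; allowed.
— Laura: possessor inside the object DP of the clause headed by 'warned'; does not c-command the pronoun — Principle B does not apply; allowed.
— Sofia: subject of the matrix clause; c-commands the pronoun but lies outside its binding domain — allowed.
— Vera: subject of the clause headed by 'insulted'; c-commands the pronoun within its binding domain — blocked (Principle B).

Emma, Laura, Sofia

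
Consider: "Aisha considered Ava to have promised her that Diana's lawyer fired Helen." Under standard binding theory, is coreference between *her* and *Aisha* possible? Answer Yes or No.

*Aisha* is an R-expression; Principle C requires it to be free (not bound by any c-commanding expression).
— her: object of the clause headed by 'promised'; the pronoun does not c-command the R-expression — coreference allowed.

Yes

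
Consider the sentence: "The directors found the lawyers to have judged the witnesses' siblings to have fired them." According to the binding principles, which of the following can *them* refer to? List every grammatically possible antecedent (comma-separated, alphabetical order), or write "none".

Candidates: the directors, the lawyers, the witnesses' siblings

the directors, the lawyers

*them* is a pronoun; Principle B requires it to be free in its binding domain — the clause headed by 'fired'.
— the directors: subject of the matrix clause; c-commands the pronoun but lies outside its binding domain — allowed.
— the lawyers: subject of the clause headed by 'judged'; c-commands the pronoun but lies outside its binding domain — allowed.
— the witnesses' siblings: subject of the clause headed by 'fired'; c-commands the pronoun within its binding domain — blocked (Principle B).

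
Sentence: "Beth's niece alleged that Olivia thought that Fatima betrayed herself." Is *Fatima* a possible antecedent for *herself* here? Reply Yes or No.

*herself* is a reflexive; Principle A requires it to be bound within its binding domain — the clause headed by 'betrayed'.
— Fatima: subject of the clause headed by 'betrayed'; c-commands the reflexive within its binding domain — allowed (Principle A).

Yes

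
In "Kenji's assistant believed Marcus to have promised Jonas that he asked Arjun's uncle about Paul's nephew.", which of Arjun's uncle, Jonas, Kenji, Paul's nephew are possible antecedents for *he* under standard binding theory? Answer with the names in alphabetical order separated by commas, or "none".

*he* is a pronoun; Principle B requires it to be free in its binding domain — the clause headed by 'asked'.
— Arjun's uncle: object of the clause headed by 'asked'; is c-commanded by the pronoun; coreference would bind this R-expression — blocked (Principle C).
— Jonas: object of the clause headed by 'promised'; c-commands the pronoun but lies outside its binding domain — allowed.
— Kenji: possessor inside the subject DP of the matrix clause; does not c-command the pronoun — Principle B does not apply; allowed.
— Paul's nephew: second object of the clause headed by 'asked'; is c-commanded by the pronoun; coreference would bind this R-expression — blocked (Principle C).

Jonas, Kenji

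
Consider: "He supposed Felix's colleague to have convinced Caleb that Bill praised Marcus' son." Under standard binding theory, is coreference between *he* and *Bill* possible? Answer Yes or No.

No

*Bill* is an R-expression; Principle C requires it to be free (not bound by any c-commanding expression).
— he: subject of the matrix clause; the pronoun c-commands the R-expression — coreference blocked (Principle C).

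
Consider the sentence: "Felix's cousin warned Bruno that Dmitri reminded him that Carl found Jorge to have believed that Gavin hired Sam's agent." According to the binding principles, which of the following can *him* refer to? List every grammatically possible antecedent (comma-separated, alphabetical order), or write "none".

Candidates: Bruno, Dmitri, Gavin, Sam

*him* is a pronoun; Principle B requires it to be free in its binding domain — the clause headed by 'reminded'.
— Bruno: object of the matrix clause; c-commands the pronoun but lies outside its binding domain — allowed.
— Dmitri: subject of the clause headed by 'reminded'; c-commands the pronoun within its binding domain — blocked (Principle B).
— Gavin: subject of the clause headed by 'hired'; is c-commanded by the pronoun; coreference would bind this R-expression — blocked (Principle C).
— Sam: possessor inside the object DP of the clause headed by 'hired'; is c-commanded by the pronoun; coreference would bind this R-expression — blocked (Principle C).

Bruno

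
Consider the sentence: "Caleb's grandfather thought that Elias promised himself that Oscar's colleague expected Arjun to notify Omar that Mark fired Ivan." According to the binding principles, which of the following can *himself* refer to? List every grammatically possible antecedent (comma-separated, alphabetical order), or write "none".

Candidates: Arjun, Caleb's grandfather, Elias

Elias

*himself* is a reflexive; Principle A requires it to be bound within its binding domain — the clause headed by 'promised'.
— Arjun: subject of the clause headed by 'notify'; does not c-command the reflexive — cannot bind it (Principle A).
— Caleb's grandfather: subject of the matrix clause; c-commands the reflexive but lies outside its binding domain — cannot bind it (Principle A).
— Elias: subject of the clause headed by 'promised'; c-commands the reflexive within its binding domain — allowed (Principle A).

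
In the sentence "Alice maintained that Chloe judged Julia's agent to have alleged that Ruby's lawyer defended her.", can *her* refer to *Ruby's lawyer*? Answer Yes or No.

No

*her* is a pronoun; Principle B requires it to be free in its binding domain — the clause headed by 'defended'.
— Ruby's lawyer: subject of the clause headed by 'defended'; c-commands the pronoun within its binding domain — blocked (Principle B).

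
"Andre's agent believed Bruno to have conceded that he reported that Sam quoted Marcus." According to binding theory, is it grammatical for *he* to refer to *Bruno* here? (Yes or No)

*Bruno* is an R-expression; Principle C requires it to be free (not bound by any c-commanding expression).
— he: subject of the clause headed by 'reported'; the pronoun does not c-command the R-expression — coreference allowed.

Yes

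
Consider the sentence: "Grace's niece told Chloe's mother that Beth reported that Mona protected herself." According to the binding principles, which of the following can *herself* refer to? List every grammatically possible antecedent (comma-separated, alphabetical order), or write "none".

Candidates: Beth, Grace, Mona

*herself* is a reflexive; Principle A requires it to be bound within its binding domain — the clause headed by 'protected'.
— Beth: subject of the clause headed by 'reported'; c-commands the reflexive but lies outside its binding domain — cannot bind it (Principle A).
— Grace: possessor inside the subject DP of the matrix clause; does not c-command the reflexive — cannot bind it (Principle A).
— Mona: subject of the clause headed by 'protected'; c-commands the reflexive within its binding domain — allowed (Principle A).

Mona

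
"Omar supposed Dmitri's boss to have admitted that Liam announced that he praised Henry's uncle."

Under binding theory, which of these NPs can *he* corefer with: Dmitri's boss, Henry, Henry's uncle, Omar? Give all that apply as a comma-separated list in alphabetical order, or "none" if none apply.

Dmitri's boss, Omar

*he* is a pronoun; Principle B requires it to be free in its binding domain — the clause headed by 'praised'.
— Dmitri's boss: subject of the clause headed by 'admitted'; c-commands the pronoun but lies outside its binding domain — allowed.
— Henry: possessor inside the object DP of the clause headed by 'praised'; is c-commanded by the pronoun; coreference would bind this R-expression — blocked (Principle C).
— Henry's uncle: object of the clause headed by 'praised'; is c-commanded by the pronoun; coreference would bind this R-expression — blocked (Principle C).
— Omar: subject of the matrix clause; c-commands the pronoun but lies outside its binding domain — allowed.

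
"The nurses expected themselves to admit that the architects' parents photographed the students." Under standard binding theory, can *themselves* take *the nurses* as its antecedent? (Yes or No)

Yes

*themselves* is a reflexive; Principle A requires it to be bound within its binding domain — the matrix clause.
— the nurses: subject of the matrix clause; c-commands the reflexive within its binding domain — allowed (Principle A).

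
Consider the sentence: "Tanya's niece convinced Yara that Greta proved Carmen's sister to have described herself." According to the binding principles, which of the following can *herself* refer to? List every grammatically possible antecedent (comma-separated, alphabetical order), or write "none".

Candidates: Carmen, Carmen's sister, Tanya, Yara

*herself* is a reflexive; Principle A requires it to be bound within its binding domain — the clause headed by 'described'.
— Carmen: possessor inside the subject DP of the clause headed by 'described'; does not c-command the reflexive — cannot bind it (Principle A).
— Carmen's sister: subject of the clause headed by 'described'; c-commands the reflexive within its binding domain — allowed (Principle A).
— Tanya: possessor inside the subject DP of the matrix clause; does not c-command the reflexive — cannot bind it (Principle A).
— Yara: object of the matrix clause; c-commands the reflexive but lies outside its binding domain — cannot bind it (Principle A).

Carmen's sister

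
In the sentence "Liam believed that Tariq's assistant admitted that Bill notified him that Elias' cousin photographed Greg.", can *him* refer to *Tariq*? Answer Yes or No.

*him* is a pronoun; Principle B requires it to be free in its binding domain — the clause headed by 'notified'.
— Tariq: possessor inside the subject DP of the clause headed by 'admitted'; does not c-command the pronoun — Principle B does not apply; allowed.

Yes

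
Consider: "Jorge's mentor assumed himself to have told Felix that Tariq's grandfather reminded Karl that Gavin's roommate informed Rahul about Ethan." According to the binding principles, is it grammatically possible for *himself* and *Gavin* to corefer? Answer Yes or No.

No

*himself* is a reflexive; Principle A requires it to be bound within its binding domain — the matrix clause.
— Gavin: possessor inside the subject DP of the clause headed by 'informed'; does not c-command the reflexive — cannot bind it (Principle A).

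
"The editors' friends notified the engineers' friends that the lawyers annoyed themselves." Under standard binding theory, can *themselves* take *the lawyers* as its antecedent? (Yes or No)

Yes

*themselves* is a reflexive; Principle A requires it to be bound within its binding domain — the clause headed by 'annoyed'.
— the lawyers: subject of the clause headed by 'annoyed'; c-commands the reflexive within its binding domain — allowed (Principle A).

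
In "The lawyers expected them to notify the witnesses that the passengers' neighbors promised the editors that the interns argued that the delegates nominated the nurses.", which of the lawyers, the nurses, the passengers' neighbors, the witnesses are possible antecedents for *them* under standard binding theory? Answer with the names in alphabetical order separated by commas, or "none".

none

*them* is a pronoun; Principle B requires it to be free in its binding domain — the matrix clause.
— the lawyers: subject of the matrix clause; c-commands the pronoun within its binding domain — blocked (Principle B).
— the nurses: object of the clause headed by 'nominated'; is c-commanded by the pronoun; coreference would bind this R-expression — blocked (Principle C).
— the passengers' neighbors: subject of the clause headed by 'promised'; is c-commanded by the pronoun; coreference would bind this R-expression — blocked (Principle C).
— the witnesses: object of the clause headed by 'notify'; is c-commanded by the pronoun; coreference would bind this R-expression — blocked (Principle C).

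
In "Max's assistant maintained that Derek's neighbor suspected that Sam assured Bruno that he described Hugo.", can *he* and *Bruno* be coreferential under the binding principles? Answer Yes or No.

Yes

*Bruno* is an R-expression; Principle C requires it to be free (not bound by any c-commanding expression).
— he: subject of the clause headed by 'described'; the pronoun does not c-command the R-expression — coreference allowed.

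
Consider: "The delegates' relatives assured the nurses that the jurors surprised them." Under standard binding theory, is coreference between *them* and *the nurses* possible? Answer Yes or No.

*the nurses* is an R-expression; Principle C requires it to be free (not bound by any c-commanding expression).
— them: object of the clause headed by 'surprised'; the pronoun does not c-command the R-expression — coreference allowed.

Yes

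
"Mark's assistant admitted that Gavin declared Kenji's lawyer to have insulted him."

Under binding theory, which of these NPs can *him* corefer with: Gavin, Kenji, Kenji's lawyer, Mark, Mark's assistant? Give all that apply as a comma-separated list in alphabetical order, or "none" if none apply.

*him* is a pronoun; Principle B requires it to be free in its binding domain — the clause headed by 'insulted'.
— Gavin: subject of the clause headed by 'declared'; c-commands the pronoun but lies outside its binding domain — allowed.
— Kenji: possessor inside the subject DP of the clause headed by 'insulted'; does not c-command the pronoun — Principle B does not apply; allowed.
— Kenji's lawyer: subject of the clause headed by 'insulted'; c-commands the pronoun within its binding domain — blocked (Principle B).
— Mark: possessor inside the subject DP of the matrix clause; does not c-command the pronoun — Principle B does not apply; allowed.
— Mark's assistant: subject of the matrix clause; c-commands the pronoun but lies outside its binding domain — allowed.

Gavin, Kenji, Mark, Mark's assistant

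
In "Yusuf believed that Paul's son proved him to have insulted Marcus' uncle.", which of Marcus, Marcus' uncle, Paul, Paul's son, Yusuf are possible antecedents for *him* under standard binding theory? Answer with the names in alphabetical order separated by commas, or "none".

Paul, Yusuf

*him* is a pronoun; Principle B requires it to be free in its binding domain — the clause headed by 'proved'.
— Marcus: possessor inside the object DP of the clause headed by 'insulted'; is c-commanded by the pronoun; coreference would bind this R-expression — blocked (Principle C).
— Marcus' uncle: object of the clause headed by 'insulted'; is c-commanded by the pronoun; coreference would bind this R-expression — blocked (Principle C).
— Paul: possessor inside the subject DP of the clause headed by 'proved'; does not c-command the pronoun — Principle B does not apply; allowed.
— Paul's son: subject of the clause headed by 'proved'; c-commands the pronoun within its binding domain — blocked (Principle B).
— Yusuf: subject of the matrix clause; c-commands the pronoun but lies outside its binding domain — allowed.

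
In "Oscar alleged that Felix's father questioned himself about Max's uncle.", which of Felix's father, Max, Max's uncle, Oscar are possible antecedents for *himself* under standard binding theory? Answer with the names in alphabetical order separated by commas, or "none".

Felix's father

*himself* is a reflexive; Principle A requires it to be bound within its binding domain — the clause headed by 'questioned'.
— Felix's father: subject of the clause headed by 'questioned'; c-commands the reflexive within its binding domain — allowed (Principle A).
— Max: possessor inside the second object DP of the clause headed by 'questioned'; does not c-command the reflexive — cannot bind it (Principle A).
— Max's uncle: second object of the clause headed by 'questioned'; does not c-command the reflexive — cannot bind it (Principle A).
— Oscar: subject of the matrix clause; c-commands the reflexive but lies outside its binding domain — cannot bind it (Principle A).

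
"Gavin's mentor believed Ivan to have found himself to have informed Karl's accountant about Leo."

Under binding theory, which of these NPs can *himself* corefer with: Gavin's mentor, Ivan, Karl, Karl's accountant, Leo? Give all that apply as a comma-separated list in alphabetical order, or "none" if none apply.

Ivan

*himself* is a reflexive; Principle A requires it to be bound within its binding domain — the clause headed by 'found'.
— Gavin's mentor: subject of the matrix clause; c-commands the reflexive but lies outside its binding domain — cannot bind it (Principle A).
— Ivan: subject of the clause headed by 'found'; c-commands the reflexive within its binding domain — allowed (Principle A).
— Karl: possessor inside the object DP of the clause headed by 'informed'; does not c-command the reflexive — cannot bind it (Principle A).
— Karl's accountant: object of the clause headed by 'informed'; does not c-command the reflexive — cannot bind it (Principle A).
— Leo: second object of the clause headed by 'informed'; does not c-command the reflexive — cannot bind it (Principle A).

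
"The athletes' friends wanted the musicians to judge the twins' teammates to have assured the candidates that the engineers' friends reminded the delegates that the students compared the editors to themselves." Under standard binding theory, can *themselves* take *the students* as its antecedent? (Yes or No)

*themselves* is a reflexive; Principle A requires it to be bound within its binding domain — the clause headed by 'compared'.
— the students: subject of the clause headed by 'compared'; c-commands the reflexive within its binding domain — allowed (Principle A).

Yes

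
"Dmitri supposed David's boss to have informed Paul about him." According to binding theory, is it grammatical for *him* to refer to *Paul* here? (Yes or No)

*Paul* is an R-expression; Principle C requires it to be free (not bound by any c-commanding expression).
— him: second object of the clause headed by 'informed'; the R-expression locally c-commands the pronoun — coreference blocked (Principle B on the pronoun).

No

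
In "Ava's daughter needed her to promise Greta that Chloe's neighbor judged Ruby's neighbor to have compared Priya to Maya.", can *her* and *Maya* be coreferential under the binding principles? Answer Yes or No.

*Maya* is an R-expression; Principle C requires it to be free (not bound by any c-commanding expression).
— her: subject of the clause headed by 'promise'; the pronoun c-commands the R-expression — coreference blocked (Principle C).

No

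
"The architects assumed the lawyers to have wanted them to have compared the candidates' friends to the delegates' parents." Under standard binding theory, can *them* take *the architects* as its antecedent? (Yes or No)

*them* is a pronoun; Principle B requires it to be free in its binding domain — the clause headed by 'wanted'.
— the architects: subject of the matrix clause; c-commands the pronoun but lies outside its binding domain — allowed.

Yes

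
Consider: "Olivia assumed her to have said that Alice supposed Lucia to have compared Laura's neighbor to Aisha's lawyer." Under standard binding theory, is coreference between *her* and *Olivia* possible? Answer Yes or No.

*Olivia* is an R-expression; Principle C requires it to be free (not bound by any c-commanding expression).
— her: subject of the clause headed by 'said'; the R-expression locally c-commands the pronoun — coreference blocked (Principle B on the pronoun).

No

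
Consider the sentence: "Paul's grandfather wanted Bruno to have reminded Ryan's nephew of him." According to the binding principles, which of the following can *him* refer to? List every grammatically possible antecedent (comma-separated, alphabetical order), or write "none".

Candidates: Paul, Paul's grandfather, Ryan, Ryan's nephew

*him* is a pronoun; Principle B requires it to be free in its binding domain — the clause headed by 'reminded'.
— Paul: possessor inside the subject DP of the matrix clause; does not c-command the pronoun — Principle B does not apply; allowed.
— Paul's grandfather: subject of the matrix clause; c-commands the pronoun but lies outside its binding domain — allowed.
— Ryan: possessor inside the object DP of the clause headed by 'reminded'; does not c-command the pronoun — Principle B does not apply; allowed.
— Ryan's nephew: object of the clause headed by 'reminded'; c-commands the pronoun within its binding domain — blocked (Principle B).

Paul, Paul's grandfather, Ryan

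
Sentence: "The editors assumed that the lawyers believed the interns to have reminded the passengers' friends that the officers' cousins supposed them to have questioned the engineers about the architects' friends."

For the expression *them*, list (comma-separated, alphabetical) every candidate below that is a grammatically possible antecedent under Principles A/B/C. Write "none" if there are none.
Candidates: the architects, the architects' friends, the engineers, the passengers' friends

*them* is a pronoun; Principle B requires it to be free in its binding domain — the clause headed by 'supposed'.
— the architects: possessor inside the second object DP of the clause headed by 'questioned'; is c-commanded by the pronoun; coreference would bind this R-expression — blocked (Principle C).
— the architects' friends: second object of the clause headed by 'questioned'; is c-commanded by the pronoun; coreference would bind this R-expression — blocked (Principle C).
— the engineers: object of the clause headed by 'questioned'; is c-commanded by the pronoun; coreference would bind this R-expression — blocked (Principle C).
— the passengers' friends: object of the clause headed by 'reminded'; c-commands the pronoun but lies outside its binding domain — allowed.

the passengers' friends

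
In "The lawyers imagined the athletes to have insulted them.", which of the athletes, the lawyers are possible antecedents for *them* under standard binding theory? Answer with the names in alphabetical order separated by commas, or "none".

*them* is a pronoun; Principle B requires it to be free in its binding domain — the clause headed by 'insulted'.
— the athletes: subject of the clause headed by 'insulted'; c-commands the pronoun within its binding domain — blocked (Principle B).
— the lawyers: subject of the matrix clause; c-commands the pronoun but lies outside its binding domain — allowed.

the lawyers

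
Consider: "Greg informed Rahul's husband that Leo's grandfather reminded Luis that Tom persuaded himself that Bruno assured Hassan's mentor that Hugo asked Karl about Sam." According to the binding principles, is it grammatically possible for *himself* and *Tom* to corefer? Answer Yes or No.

*himself* is a reflexive; Principle A requires it to be bound within its binding domain — the clause headed by 'persuaded'.
— Tom: subject of the clause headed by 'persuaded'; c-commands the reflexive within its binding domain — allowed (Principle A).

Yes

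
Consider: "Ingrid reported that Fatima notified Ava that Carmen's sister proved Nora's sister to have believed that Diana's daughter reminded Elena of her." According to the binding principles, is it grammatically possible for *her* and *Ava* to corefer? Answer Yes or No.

*her* is a pronoun; Principle B requires it to be free in its binding domain — the clause headed by 'reminded'.
— Ava: object of the clause headed by 'notified'; c-commands the pronoun but lies outside its binding domain — allowed.

Yes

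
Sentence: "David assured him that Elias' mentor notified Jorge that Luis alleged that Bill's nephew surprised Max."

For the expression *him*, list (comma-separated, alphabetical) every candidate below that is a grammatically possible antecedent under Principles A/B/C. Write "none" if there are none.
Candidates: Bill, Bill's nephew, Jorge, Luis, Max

none

*him* is a pronoun; Principle B requires it to be free in its binding domain — the matrix clause.
— Bill: possessor inside the subject DP of the clause headed by 'surprised'; is c-commanded by the pronoun; coreference would bind this R-expression — blocked (Principle C).
— Bill's nephew: subject of the clause headed by 'surprised'; is c-commanded by the pronoun; coreference would bind this R-expression — blocked (Principle C).
— Jorge: object of the clause headed by 'notified'; is c-commanded by the pronoun; coreference would bind this R-expression — blocked (Principle C).
— Luis: subject of the clause headed by 'alleged'; is c-commanded by the pronoun; coreference would bind this R-expression — blocked (Principle C).
— Max: object of the clause headed by 'surprised'; is c-commanded by the pronoun; coreference would bind this R-expression — blocked (Principle C).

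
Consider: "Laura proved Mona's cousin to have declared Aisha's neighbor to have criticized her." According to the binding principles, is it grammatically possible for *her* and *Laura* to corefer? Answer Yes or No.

*her* is a pronoun; Principle B requires it to be free in its binding domain — the clause headed by 'criticized'.
— Laura: subject of the matrix clause; c-commands the pronoun but lies outside its binding domain — allowed.

Yes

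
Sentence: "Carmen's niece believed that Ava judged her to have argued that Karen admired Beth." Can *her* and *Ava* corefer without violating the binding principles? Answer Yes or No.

No

*Ava* is an R-expression; Principle C requires it to be free (not bound by any c-commanding expression).
— her: subject of the clause headed by 'argued'; the R-expression locally c-commands the pronoun — coreference blocked (Principle B on the pronoun).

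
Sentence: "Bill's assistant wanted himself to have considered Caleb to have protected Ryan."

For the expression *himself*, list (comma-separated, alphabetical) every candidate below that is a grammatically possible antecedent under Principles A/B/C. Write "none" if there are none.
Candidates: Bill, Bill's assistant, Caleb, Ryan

Bill's assistant

*himself* is a reflexive; Principle A requires it to be bound within its binding domain — the matrix clause.
— Bill: possessor inside the subject DP of the matrix clause; does not c-command the reflexive — cannot bind it (Principle A).
— Bill's assistant: subject of the matrix clause; c-commands the reflexive within its binding domain — allowed (Principle A).
— Caleb: subject of the clause headed by 'protected'; does not c-command the reflexive — cannot bind it (Principle A).
— Ryan: object of the clause headed by 'protected'; does not c-command the reflexive — cannot bind it (Principle A).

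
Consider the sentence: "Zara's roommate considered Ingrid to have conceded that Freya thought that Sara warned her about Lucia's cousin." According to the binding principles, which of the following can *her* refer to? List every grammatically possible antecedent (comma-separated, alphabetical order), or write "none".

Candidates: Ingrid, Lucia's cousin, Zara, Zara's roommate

Ingrid, Zara, Zara's roommate

*her* is a pronoun; Principle B requires it to be free in its binding domain — the clause headed by 'warned'.
— Ingrid: subject of the clause headed by 'conceded'; c-commands the pronoun but lies outside its binding domain — allowed.
— Lucia's cousin: second object of the clause headed by 'warned'; is c-commanded by the pronoun; coreference would bind this R-expression — blocked (Principle C).
— Zara: possessor inside the subject DP of the matrix clause; does not c-command the pronoun — Principle B does not apply; allowed.
— Zara's roommate: subject of the matrix clause; c-commands the pronoun but lies outside its binding domain — allowed.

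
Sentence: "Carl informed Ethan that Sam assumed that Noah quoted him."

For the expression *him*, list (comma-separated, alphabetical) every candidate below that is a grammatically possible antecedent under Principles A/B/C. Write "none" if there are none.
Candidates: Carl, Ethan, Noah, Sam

*him* is a pronoun; Principle B requires it to be free in its binding domain — the clause headed by 'quoted'.
— Carl: subject of the matrix clause; c-commands the pronoun but lies outside its binding domain — allowed.
— Ethan: object of the matrix clause; c-commands the pronoun but lies outside its binding domain — allowed.
— Noah: subject of the clause headed by 'quoted'; c-commands the pronoun within its binding domain — blocked (Principle B).
— Sam: subject of the clause headed by 'assumed'; c-commands the pronoun but lies outside its binding domain — allowed.

Carl, Ethan, Sam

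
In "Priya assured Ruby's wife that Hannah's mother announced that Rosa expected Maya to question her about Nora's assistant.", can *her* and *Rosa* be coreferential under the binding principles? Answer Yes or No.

*Rosa* is an R-expression; Principle C requires it to be free (not bound by any c-commanding expression).
— her: object of the clause headed by 'question'; the pronoun does not c-command the R-expression — coreference allowed.

Yes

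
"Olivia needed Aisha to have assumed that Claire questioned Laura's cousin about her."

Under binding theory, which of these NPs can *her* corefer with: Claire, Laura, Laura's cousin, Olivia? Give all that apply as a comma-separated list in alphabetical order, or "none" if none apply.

*her* is a pronoun; Principle B requires it to be free in its binding domain — the clause headed by 'questioned'.
— Claire: subject of the clause headed by 'questioned'; c-commands the pronoun within its binding domain — blocked (Principle B).
— Laura: possessor inside the object DP of the clause headed by 'questioned'; does not c-command the pronoun — Principle B does not apply; allowed.
— Laura's cousin: object of the clause headed by 'questioned'; c-commands the pronoun within its binding domain — blocked (Principle B).
— Olivia: subject of the matrix clause; c-commands the pronoun but lies outside its binding domain — allowed.

Laura, Olivia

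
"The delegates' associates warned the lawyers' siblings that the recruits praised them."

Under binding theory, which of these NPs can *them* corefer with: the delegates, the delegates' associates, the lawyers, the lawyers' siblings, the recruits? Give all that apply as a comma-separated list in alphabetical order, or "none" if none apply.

the delegates, the delegates' associates, the lawyers, the lawyers' siblings

*them* is a pronoun; Principle B requires it to be free in its binding domain — the clause headed by 'praised'.
— the delegates: possessor inside the subject DP of the matrix clause; does not c-command the pronoun — Principle B does not apply; allowed.
— the delegates' associates: subject of the matrix clause; c-commands the pronoun but lies outside its binding domain — allowed.
— the lawyers: possessor inside the object DP of the matrix clause; does not c-command the pronoun — Principle B does not apply; allowed.
— the lawyers' siblings: object of the matrix clause; c-commands the pronoun but lies outside its binding domain — allowed.
— the recruits: subject of the clause headed by 'praised'; c-commands the pronoun within its binding domain — blocked (Principle B).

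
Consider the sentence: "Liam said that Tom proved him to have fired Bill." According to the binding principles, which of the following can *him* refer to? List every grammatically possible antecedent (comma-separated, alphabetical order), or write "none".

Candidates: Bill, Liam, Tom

*him* is a pronoun; Principle B requires it to be free in its binding domain — the clause headed by 'proved'.
— Bill: object of the clause headed by 'fired'; is c-commanded by the pronoun; coreference would bind this R-expression — blocked (Principle C).
— Liam: subject of the matrix clause; c-commands the pronoun but lies outside its binding domain — allowed.
— Tom: subject of the clause headed by 'proved'; c-commands the pronoun within its binding domain — blocked (Principle B).

Liam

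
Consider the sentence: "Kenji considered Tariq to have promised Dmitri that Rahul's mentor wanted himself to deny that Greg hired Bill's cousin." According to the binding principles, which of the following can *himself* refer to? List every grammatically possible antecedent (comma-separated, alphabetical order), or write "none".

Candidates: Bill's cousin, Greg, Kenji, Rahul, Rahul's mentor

*himself* is a reflexive; Principle A requires it to be bound within its binding domain — the clause headed by 'wanted'.
— Bill's cousin: object of the clause headed by 'hired'; does not c-command the reflexive — cannot bind it (Principle A).
— Greg: subject of the clause headed by 'hired'; does not c-command the reflexive — cannot bind it (Principle A).
— Kenji: subject of the matrix clause; c-commands the reflexive but lies outside its binding domain — cannot bind it (Principle A).
— Rahul: possessor inside the subject DP of the clause headed by 'wanted'; does not c-command the reflexive — cannot bind it (Principle A).
— Rahul's mentor: subject of the clause headed by 'wanted'; c-commands the reflexive within its binding domain — allowed (Principle A).

Rahul's mentor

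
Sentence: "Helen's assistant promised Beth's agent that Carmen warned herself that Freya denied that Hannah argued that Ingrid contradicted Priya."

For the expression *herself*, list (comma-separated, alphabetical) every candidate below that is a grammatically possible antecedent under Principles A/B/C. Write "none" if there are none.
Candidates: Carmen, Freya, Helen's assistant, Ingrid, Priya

Carmen

*herself* is a reflexive; Principle A requires it to be bound within its binding domain — the clause headed by 'warned'.
— Carmen: subject of the clause headed by 'warned'; c-commands the reflexive within its binding domain — allowed (Principle A).
— Freya: subject of the clause headed by 'denied'; does not c-command the reflexive — cannot bind it (Principle A).
— Helen's assistant: subject of the matrix clause; c-commands the reflexive but lies outside its binding domain — cannot bind it (Principle A).
— Ingrid: subject of the clause headed by 'contradicted'; does not c-command the reflexive — cannot bind it (Principle A).
— Priya: object of the clause headed by 'contradicted'; does not c-command the reflexive — cannot bind it (Principle A).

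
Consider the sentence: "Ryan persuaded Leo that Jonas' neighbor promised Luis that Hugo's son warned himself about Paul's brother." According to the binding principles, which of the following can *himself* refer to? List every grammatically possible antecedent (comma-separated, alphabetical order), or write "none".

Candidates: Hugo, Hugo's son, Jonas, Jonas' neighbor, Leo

Hugo's son

*himself* is a reflexive; Principle A requires it to be bound within its binding domain — the clause headed by 'warned'.
— Hugo: possessor inside the subject DP of the clause headed by 'warned'; does not c-command the reflexive — cannot bind it (Principle A).
— Hugo's son: subject of the clause headed by 'warned'; c-commands the reflexive within its binding domain — allowed (Principle A).
— Jonas: possessor inside the subject DP of the clause headed by 'promised'; does not c-command the reflexive — cannot bind it (Principle A).
— Jonas' neighbor: subject of the clause headed by 'promised'; c-commands the reflexive but lies outside its binding domain — cannot bind it (Principle A).
— Leo: object of the matrix clause; c-commands the reflexive but lies outside its binding domain — cannot bind it (Principle A).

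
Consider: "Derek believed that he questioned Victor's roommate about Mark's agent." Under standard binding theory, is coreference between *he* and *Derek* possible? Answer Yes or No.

*Derek* is an R-expression; Principle C requires it to be free (not bound by any c-commanding expression).
— he: subject of the clause headed by 'questioned'; the pronoun does not c-command the R-expression — coreference allowed.

Yes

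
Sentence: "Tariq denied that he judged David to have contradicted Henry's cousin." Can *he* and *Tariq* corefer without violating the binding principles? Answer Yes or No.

Yes

*Tariq* is an R-expression; Principle C requires it to be free (not bound by any c-commanding expression).
— he: subject of the clause headed by 'judged'; the pronoun does not c-command the R-expression — coreference allowed.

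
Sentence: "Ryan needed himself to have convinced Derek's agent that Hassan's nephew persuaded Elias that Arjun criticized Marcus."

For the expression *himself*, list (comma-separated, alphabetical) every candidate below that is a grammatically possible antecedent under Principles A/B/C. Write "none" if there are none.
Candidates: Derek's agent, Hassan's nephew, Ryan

Ryan

*himself* is a reflexive; Principle A requires it to be bound within its binding domain — the matrix clause.
— Derek's agent: object of the clause headed by 'convinced'; does not c-command the reflexive — cannot bind it (Principle A).
— Hassan's nephew: subject of the clause headed by 'persuaded'; does not c-command the reflexive — cannot bind it (Principle A).
— Ryan: subject of the matrix clause; c-commands the reflexive within its binding domain — allowed (Principle A).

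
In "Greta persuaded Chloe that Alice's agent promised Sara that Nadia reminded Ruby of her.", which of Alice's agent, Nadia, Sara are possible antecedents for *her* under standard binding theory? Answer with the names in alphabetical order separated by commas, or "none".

Alice's agent, Sara

*her* is a pronoun; Principle B requires it to be free in its binding domain — the clause headed by 'reminded'.
— Alice's agent: subject of the clause headed by 'promised'; c-commands the pronoun but lies outside its binding domain — allowed.
— Nadia: subject of the clause headed by 'reminded'; c-commands the pronoun within its binding domain — blocked (Principle B).
— Sara: object of the clause headed by 'promised'; c-commands the pronoun but lies outside its binding domain — allowed.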